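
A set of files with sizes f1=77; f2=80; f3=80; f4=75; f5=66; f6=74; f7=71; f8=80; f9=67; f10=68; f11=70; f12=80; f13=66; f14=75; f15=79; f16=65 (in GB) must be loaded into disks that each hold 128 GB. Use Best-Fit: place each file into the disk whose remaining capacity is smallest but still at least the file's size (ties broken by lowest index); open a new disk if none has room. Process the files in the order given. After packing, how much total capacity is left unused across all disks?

875

Put f1 (77 GB) in disk 1; 51 GB remain.
Put f2 (80 GB) in disk 2; 48 GB remain.
Put f3 (80 GB) in disk 3; 48 GB remain.
Put f4 (75 GB) in disk 4; 53 GB remain.
Put f5 (66 GB) in disk 5; 62 GB remain.
Put f6 (74 GB) in disk 6; 54 GB remain.
Put f7 (71 GB) in disk 7; 57 GB remain.
Put f8 (80 GB) in disk 8; 48 GB remain.
Put f9 (67 GB) in disk 9; 61 GB remain.
Put f10 (68 GB) in disk 10; 60 GB remain.
Put f11 (70 GB) in disk 11; 58 GB remain.
Put f12 (80 GB) in disk 12; 48 GB remain.
Put f13 (66 GB) in disk 13; 62 GB remain.
Put f14 (75 GB) in disk 14; 53 GB remain.
Put f15 (79 GB) in disk 15; 49 GB remain.
Put f16 (65 GB) in disk 16; 63 GB remain.
16 disks × 128 GB = 2048 GB; used 1173 GB; unused 875 GB.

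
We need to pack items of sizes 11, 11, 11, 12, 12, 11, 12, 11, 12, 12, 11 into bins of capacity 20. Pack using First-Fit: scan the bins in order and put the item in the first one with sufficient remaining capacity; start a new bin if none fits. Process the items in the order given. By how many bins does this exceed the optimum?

0

First-Fit: [11] [11] [11] [12] [12] [11] [12] [11] [12] [12] [11] → 11 bins.
11 items exceed 10 (half the capacity), and no two of those can share a bin, so at least 11 bins are needed.
So 11 is already optimal.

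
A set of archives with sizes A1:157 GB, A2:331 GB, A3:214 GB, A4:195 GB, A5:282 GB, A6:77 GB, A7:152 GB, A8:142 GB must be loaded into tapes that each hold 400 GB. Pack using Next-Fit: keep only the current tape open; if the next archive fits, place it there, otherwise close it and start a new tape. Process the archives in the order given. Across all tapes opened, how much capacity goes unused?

850

tape 1: place A1 (157 GB), 243 GB left
tape 2: place A2 (331 GB), 69 GB left
tape 3: place A3 (214 GB), 186 GB left
tape 4: place A4 (195 GB), 205 GB left
tape 5: place A5 (282 GB), 118 GB left
tape 5: place A6 (77 GB), 41 GB left
tape 6: place A7 (152 GB), 248 GB left
tape 6: place A8 (142 GB), 106 GB left
6 tapes × 400 GB = 2400 GB; used 1550 GB; unused 850 GB.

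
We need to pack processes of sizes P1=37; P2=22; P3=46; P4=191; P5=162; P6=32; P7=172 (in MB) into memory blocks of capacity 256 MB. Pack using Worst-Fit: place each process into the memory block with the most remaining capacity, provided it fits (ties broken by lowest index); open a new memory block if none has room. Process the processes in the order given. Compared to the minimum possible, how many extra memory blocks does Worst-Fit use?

Worst-Fit: [37,22,46,32] [191] [162] [172] → 4 memory blocks.
Total size 662 MB; any packing needs at least ⌈662/256⌉ = 3 memory blocks.
An optimal packing achieves that bound: [191,46] [172,37,32] [162,22] → 3 memory blocks.
Excess: 4 − 3 = 1.

1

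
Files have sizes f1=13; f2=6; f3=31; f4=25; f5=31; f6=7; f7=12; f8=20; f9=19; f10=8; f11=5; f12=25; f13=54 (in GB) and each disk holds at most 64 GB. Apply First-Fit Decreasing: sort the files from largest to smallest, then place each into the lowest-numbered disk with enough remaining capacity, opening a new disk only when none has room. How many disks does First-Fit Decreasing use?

5 disks

Sorted descending: 54, 31, 31, 25, 25, 20, 19, 13, 12, 8, 7, 6, 5.
disk 1: place 54 GB, 10 GB left
disk 2: place 31 GB, 33 GB left
disk 2: place 31 GB, 2 GB left
disk 3: place 25 GB, 39 GB left
disk 3: place 25 GB, 14 GB left
disk 4: place 20 GB, 44 GB left
disk 4: place 19 GB, 25 GB left
disk 3: place 13 GB, 1 GB left
disk 4: place 12 GB, 13 GB left
disk 1: place 8 GB, 2 GB left
disk 4: place 7 GB, 6 GB left
disk 4: place 6 GB, 0 GB left
disk 5: place 5 GB, 59 GB left
Final disks: [54,8] [31,31] [25,25,13] [20,19,12,7,6] [5].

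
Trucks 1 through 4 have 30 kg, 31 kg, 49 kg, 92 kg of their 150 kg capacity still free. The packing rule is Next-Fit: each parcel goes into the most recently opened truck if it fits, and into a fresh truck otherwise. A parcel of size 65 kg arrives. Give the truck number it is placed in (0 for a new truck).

Next-Fit only looks at truck 4, which has 92 kg free.
65 kg fits there.

4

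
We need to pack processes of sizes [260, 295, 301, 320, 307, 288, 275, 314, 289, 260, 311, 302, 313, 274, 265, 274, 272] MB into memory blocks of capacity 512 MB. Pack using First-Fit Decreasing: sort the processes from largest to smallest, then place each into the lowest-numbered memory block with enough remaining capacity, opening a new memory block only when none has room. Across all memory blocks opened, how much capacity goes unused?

3784

Sorted descending: 320, 314, 313, 311, 307, 302, 301, 295, 289, 288, 275, 274, 274, 272, 265, 260, 260.
320 MB → memory block 1 (remaining 192 MB)
314 MB → memory block 2 (remaining 198 MB)
313 MB → memory block 3 (remaining 199 MB)
311 MB → memory block 4 (remaining 201 MB)
307 MB → memory block 5 (remaining 205 MB)
302 MB → memory block 6 (remaining 210 MB)
301 MB → memory block 7 (remaining 211 MB)
295 MB → memory block 8 (remaining 217 MB)
289 MB → memory block 9 (remaining 223 MB)
288 MB → memory block 10 (remaining 224 MB)
275 MB → memory block 11 (remaining 237 MB)
274 MB → memory block 12 (remaining 238 MB)
274 MB → memory block 13 (remaining 238 MB)
272 MB → memory block 14 (remaining 240 MB)
265 MB → memory block 15 (remaining 247 MB)
260 MB → memory block 16 (remaining 252 MB)
260 MB → memory block 17 (remaining 252 MB)
17 memory blocks × 512 MB = 8704 MB; used 4920 MB; unused 3784 MB.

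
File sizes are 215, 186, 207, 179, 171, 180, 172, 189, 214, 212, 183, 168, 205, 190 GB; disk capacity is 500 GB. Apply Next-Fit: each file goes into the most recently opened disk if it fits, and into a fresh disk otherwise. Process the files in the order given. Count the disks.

215 GB → disk 1 (remaining 285 GB)
186 GB → disk 1 (remaining 99 GB)
207 GB → disk 2 (remaining 293 GB)
179 GB → disk 2 (remaining 114 GB)
171 GB → disk 3 (remaining 329 GB)
180 GB → disk 3 (remaining 149 GB)
172 GB → disk 4 (remaining 328 GB)
189 GB → disk 4 (remaining 139 GB)
214 GB → disk 5 (remaining 286 GB)
212 GB → disk 5 (remaining 74 GB)
183 GB → disk 6 (remaining 317 GB)
168 GB → disk 6 (remaining 149 GB)
205 GB → disk 7 (remaining 295 GB)
190 GB → disk 7 (remaining 105 GB)

7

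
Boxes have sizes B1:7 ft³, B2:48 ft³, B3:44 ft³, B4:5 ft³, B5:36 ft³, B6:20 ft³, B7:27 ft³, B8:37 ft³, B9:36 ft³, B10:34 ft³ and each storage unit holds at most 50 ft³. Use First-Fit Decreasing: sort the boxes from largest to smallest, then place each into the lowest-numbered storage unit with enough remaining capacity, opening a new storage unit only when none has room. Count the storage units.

7

Sorted descending: 48, 44, 37, 36, 36, 34, 27, 20, 7, 5.
Put 48 ft³ in storage unit 1; 2 ft³ remain.
Put 44 ft³ in storage unit 2; 6 ft³ remain.
Put 37 ft³ in storage unit 3; 13 ft³ remain.
Put 36 ft³ in storage unit 4; 14 ft³ remain.
Put 36 ft³ in storage unit 5; 14 ft³ remain.
Put 34 ft³ in storage unit 6; 16 ft³ remain.
Put 27 ft³ in storage unit 7; 23 ft³ remain.
Put 20 ft³ in storage unit 7; 3 ft³ remain.
Put 7 ft³ in storage unit 3; 6 ft³ remain.
Put 5 ft³ in storage unit 2; 1 ft³ remain.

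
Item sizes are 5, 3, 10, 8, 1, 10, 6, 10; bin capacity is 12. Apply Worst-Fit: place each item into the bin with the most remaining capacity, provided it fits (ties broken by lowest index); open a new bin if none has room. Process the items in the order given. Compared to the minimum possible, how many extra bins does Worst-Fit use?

1

Worst-Fit: [5,3,1] [10] [8] [10] [6] [10] → 6 bins.
Total size 53; any packing needs at least ⌈53/12⌉ = 5 bins.
An optimal packing achieves that bound: [10,1] [10] [10] [8,3] [6,5] → 5 bins.
Excess: 6 − 5 = 1.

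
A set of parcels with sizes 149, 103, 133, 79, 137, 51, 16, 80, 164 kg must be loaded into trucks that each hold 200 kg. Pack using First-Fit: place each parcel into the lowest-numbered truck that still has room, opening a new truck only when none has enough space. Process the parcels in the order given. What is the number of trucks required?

truck 1: place 149 kg, 51 kg left
truck 2: place 103 kg, 97 kg left
truck 3: place 133 kg, 67 kg left
truck 2: place 79 kg, 18 kg left
truck 4: place 137 kg, 63 kg left
truck 1: place 51 kg, 0 kg left
truck 2: place 16 kg, 2 kg left
truck 5: place 80 kg, 120 kg left
truck 6: place 164 kg, 36 kg left

6 trucks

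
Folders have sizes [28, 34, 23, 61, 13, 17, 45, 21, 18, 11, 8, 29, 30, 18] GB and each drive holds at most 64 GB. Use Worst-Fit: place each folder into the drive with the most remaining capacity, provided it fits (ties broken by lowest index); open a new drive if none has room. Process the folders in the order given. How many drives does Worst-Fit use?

drive 1: place 28 GB, 36 GB left
drive 1: place 34 GB, 2 GB left
drive 2: place 23 GB, 41 GB left
drive 3: place 61 GB, 3 GB left
drive 2: place 13 GB, 28 GB left
drive 2: place 17 GB, 11 GB left
drive 4: place 45 GB, 19 GB left
drive 5: place 21 GB, 43 GB left
drive 5: place 18 GB, 25 GB left
drive 5: place 11 GB, 14 GB left
drive 4: place 8 GB, 11 GB left
drive 6: place 29 GB, 35 GB left
drive 6: place 30 GB, 5 GB left
drive 7: place 18 GB, 46 GB left

7 drives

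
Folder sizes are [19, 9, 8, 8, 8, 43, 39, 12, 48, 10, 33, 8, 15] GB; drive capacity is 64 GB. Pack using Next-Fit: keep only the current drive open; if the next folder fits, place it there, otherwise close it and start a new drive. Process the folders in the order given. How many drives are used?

5

19 GB → drive 1 (remaining 45 GB)
9 GB → drive 1 (remaining 36 GB)
8 GB → drive 1 (remaining 28 GB)
8 GB → drive 1 (remaining 20 GB)
8 GB → drive 1 (remaining 12 GB)
43 GB → drive 2 (remaining 21 GB)
39 GB → drive 3 (remaining 25 GB)
12 GB → drive 3 (remaining 13 GB)
48 GB → drive 4 (remaining 16 GB)
10 GB → drive 4 (remaining 6 GB)
33 GB → drive 5 (remaining 31 GB)
8 GB → drive 5 (remaining 23 GB)
15 GB → drive 5 (remaining 8 GB)
Final drives: [19,9,8,8,8] [43] [39,12] [48,10] [33,8,15].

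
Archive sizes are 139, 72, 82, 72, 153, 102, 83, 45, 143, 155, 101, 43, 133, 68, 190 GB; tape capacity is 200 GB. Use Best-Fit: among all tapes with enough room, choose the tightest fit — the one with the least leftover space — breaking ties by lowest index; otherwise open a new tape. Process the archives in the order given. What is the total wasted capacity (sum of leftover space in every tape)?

419

139 GB → tape 1 (remaining 61 GB)
72 GB → tape 2 (remaining 128 GB)
82 GB → tape 2 (remaining 46 GB)
72 GB → tape 3 (remaining 128 GB)
153 GB → tape 4 (remaining 47 GB)
102 GB → tape 3 (remaining 26 GB)
83 GB → tape 5 (remaining 117 GB)
45 GB → tape 2 (remaining 1 GB)
143 GB → tape 6 (remaining 57 GB)
155 GB → tape 7 (remaining 45 GB)
101 GB → tape 5 (remaining 16 GB)
43 GB → tape 7 (remaining 2 GB)
133 GB → tape 8 (remaining 67 GB)
68 GB → tape 9 (remaining 132 GB)
190 GB → tape 10 (remaining 10 GB)
10 tapes × 200 GB = 2000 GB; used 1581 GB; unused 419 GB.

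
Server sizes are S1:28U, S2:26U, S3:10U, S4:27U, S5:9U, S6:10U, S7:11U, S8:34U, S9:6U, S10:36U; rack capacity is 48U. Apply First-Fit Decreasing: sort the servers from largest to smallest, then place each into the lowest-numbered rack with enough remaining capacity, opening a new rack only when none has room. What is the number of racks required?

Sorted descending: 36, 34, 28, 27, 26, 11, 10, 10, 9, 6.
Put 36U in rack 1; 12U remain.
Put 34U in rack 2; 14U remain.
Put 28U in rack 3; 20U remain.
Put 27U in rack 4; 21U remain.
Put 26U in rack 5; 22U remain.
Put 11U in rack 1; 1U remain.
Put 10U in rack 2; 4U remain.
Put 10U in rack 3; 10U remain.
Put 9U in rack 3; 1U remain.
Put 6U in rack 4; 15U remain.
Final racks: [36,11] [34,10] [28,10,9] [27,6] [26].

5 racks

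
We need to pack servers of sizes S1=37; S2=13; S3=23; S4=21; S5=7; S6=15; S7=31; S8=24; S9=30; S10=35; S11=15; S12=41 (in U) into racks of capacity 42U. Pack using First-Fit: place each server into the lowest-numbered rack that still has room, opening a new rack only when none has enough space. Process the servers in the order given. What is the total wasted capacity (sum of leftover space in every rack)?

86

rack 1: place S1 (37U), 5U left
rack 2: place S2 (13U), 29U left
rack 2: place S3 (23U), 6U left
rack 3: place S4 (21U), 21U left
rack 3: place S5 (7U), 14U left
rack 4: place S6 (15U), 27U left
rack 5: place S7 (31U), 11U left
rack 4: place S8 (24U), 3U left
rack 6: place S9 (30U), 12U left
rack 7: place S10 (35U), 7U left
rack 8: place S11 (15U), 27U left
rack 9: place S12 (41U), 1U left
9 racks × 42U = 378U; used 292U; unused 86U.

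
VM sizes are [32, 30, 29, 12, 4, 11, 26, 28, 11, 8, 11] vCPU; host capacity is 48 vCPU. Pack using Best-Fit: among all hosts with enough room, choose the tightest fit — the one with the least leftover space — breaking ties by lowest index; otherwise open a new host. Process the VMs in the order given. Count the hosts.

32 vCPU → host 1 (remaining 16 vCPU)
30 vCPU → host 2 (remaining 18 vCPU)
29 vCPU → host 3 (remaining 19 vCPU)
12 vCPU → host 1 (remaining 4 vCPU)
4 vCPU → host 1 (remaining 0 vCPU)
11 vCPU → host 2 (remaining 7 vCPU)
26 vCPU → host 4 (remaining 22 vCPU)
28 vCPU → host 5 (remaining 20 vCPU)
11 vCPU → host 3 (remaining 8 vCPU)
8 vCPU → host 3 (remaining 0 vCPU)
11 vCPU → host 5 (remaining 9 vCPU)
Final hosts: [32,12,4] [30,11] [29,11,8] [26] [28,11].

5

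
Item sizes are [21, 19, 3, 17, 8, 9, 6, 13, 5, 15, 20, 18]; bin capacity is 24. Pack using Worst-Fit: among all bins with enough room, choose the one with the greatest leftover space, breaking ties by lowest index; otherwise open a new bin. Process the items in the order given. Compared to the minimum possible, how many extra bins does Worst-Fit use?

1

Worst-Fit: [21] [19,3] [17,6] [8,9] [13,5] [15] [20] [18] → 8 bins.
Total size 154; any packing needs at least ⌈154/24⌉ = 7 bins.
An optimal packing achieves that bound: [21,3] [20] [19,5] [18,6] [17] [15,9] [13,8] → 7 bins.
Excess: 8 − 7 = 1.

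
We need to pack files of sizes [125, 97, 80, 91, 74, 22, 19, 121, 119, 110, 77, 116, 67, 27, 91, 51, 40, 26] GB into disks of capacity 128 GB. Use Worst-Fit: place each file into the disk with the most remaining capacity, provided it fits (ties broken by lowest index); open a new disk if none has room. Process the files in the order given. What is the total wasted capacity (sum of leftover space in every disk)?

311

disk 1: place 125 GB, 3 GB left
disk 2: place 97 GB, 31 GB left
disk 3: place 80 GB, 48 GB left
disk 4: place 91 GB, 37 GB left
disk 5: place 74 GB, 54 GB left
disk 5: place 22 GB, 32 GB left
disk 3: place 19 GB, 29 GB left
disk 6: place 121 GB, 7 GB left
disk 7: place 119 GB, 9 GB left
disk 8: place 110 GB, 18 GB left
disk 9: place 77 GB, 51 GB left
disk 10: place 116 GB, 12 GB left
disk 11: place 67 GB, 61 GB left
disk 11: place 27 GB, 34 GB left
disk 12: place 91 GB, 37 GB left
disk 9: place 51 GB, 0 GB left
disk 13: place 40 GB, 88 GB left
disk 13: place 26 GB, 62 GB left
13 disks × 128 GB = 1664 GB; used 1353 GB; unused 311 GB.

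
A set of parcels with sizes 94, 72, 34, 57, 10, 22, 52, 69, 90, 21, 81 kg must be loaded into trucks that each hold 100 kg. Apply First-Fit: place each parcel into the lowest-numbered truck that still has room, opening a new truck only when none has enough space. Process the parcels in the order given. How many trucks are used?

94 kg → truck 1 (remaining 6 kg)
72 kg → truck 2 (remaining 28 kg)
34 kg → truck 3 (remaining 66 kg)
57 kg → truck 3 (remaining 9 kg)
10 kg → truck 2 (remaining 18 kg)
22 kg → truck 4 (remaining 78 kg)
52 kg → truck 4 (remaining 26 kg)
69 kg → truck 5 (remaining 31 kg)
90 kg → truck 6 (remaining 10 kg)
21 kg → truck 4 (remaining 5 kg)
81 kg → truck 7 (remaining 19 kg)

7 trucks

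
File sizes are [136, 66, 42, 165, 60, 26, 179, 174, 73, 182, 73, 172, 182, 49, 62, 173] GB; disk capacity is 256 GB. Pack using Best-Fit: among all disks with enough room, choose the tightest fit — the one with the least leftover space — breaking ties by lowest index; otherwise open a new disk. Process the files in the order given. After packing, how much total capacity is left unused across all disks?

234

disk 1: place 136 GB, 120 GB left
disk 1: place 66 GB, 54 GB left
disk 1: place 42 GB, 12 GB left
disk 2: place 165 GB, 91 GB left
disk 2: place 60 GB, 31 GB left
disk 2: place 26 GB, 5 GB left
disk 3: place 179 GB, 77 GB left
disk 4: place 174 GB, 82 GB left
disk 3: place 73 GB, 4 GB left
disk 5: place 182 GB, 74 GB left
disk 5: place 73 GB, 1 GB left
disk 6: place 172 GB, 84 GB left
disk 7: place 182 GB, 74 GB left
disk 7: place 49 GB, 25 GB left
disk 4: place 62 GB, 20 GB left
disk 8: place 173 GB, 83 GB left
8 disks × 256 GB = 2048 GB; used 1814 GB; unused 234 GB.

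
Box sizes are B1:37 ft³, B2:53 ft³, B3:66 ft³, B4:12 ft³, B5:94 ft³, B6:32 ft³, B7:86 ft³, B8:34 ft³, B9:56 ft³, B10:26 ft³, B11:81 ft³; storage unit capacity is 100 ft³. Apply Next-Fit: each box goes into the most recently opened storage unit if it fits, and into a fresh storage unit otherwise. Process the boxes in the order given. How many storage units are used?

8

storage unit 1: place B1 (37 ft³), 63 ft³ left
storage unit 1: place B2 (53 ft³), 10 ft³ left
storage unit 2: place B3 (66 ft³), 34 ft³ left
storage unit 2: place B4 (12 ft³), 22 ft³ left
storage unit 3: place B5 (94 ft³), 6 ft³ left
storage unit 4: place B6 (32 ft³), 68 ft³ left
storage unit 5: place B7 (86 ft³), 14 ft³ left
storage unit 6: place B8 (34 ft³), 66 ft³ left
storage unit 6: place B9 (56 ft³), 10 ft³ left
storage unit 7: place B10 (26 ft³), 74 ft³ left
storage unit 8: place B11 (81 ft³), 19 ft³ left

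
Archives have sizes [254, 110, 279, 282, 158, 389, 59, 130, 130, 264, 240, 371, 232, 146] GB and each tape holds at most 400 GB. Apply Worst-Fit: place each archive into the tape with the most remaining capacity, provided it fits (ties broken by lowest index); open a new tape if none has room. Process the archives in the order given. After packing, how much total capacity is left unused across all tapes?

tape 1: place 254 GB, 146 GB left
tape 1: place 110 GB, 36 GB left
tape 2: place 279 GB, 121 GB left
tape 3: place 282 GB, 118 GB left
tape 4: place 158 GB, 242 GB left
tape 5: place 389 GB, 11 GB left
tape 4: place 59 GB, 183 GB left
tape 4: place 130 GB, 53 GB left
tape 6: place 130 GB, 270 GB left
tape 6: place 264 GB, 6 GB left
tape 7: place 240 GB, 160 GB left
tape 8: place 371 GB, 29 GB left
tape 9: place 232 GB, 168 GB left
tape 9: place 146 GB, 22 GB left
9 tapes × 400 GB = 3600 GB; used 3044 GB; unused 556 GB.

556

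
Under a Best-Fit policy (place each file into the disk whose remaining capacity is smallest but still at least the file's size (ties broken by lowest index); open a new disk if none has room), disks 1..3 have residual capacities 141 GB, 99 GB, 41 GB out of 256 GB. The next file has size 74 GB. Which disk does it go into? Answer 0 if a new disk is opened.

Disks with room: disk 1 (141 GB), disk 2 (99 GB).
Tightest fit is disk 2 with 99 GB free.

2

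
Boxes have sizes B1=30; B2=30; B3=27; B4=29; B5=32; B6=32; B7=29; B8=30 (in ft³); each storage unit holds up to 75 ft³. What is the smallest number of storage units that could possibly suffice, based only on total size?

Total size = 30 + 30 + 27 + 29 + 32 + 32 + 29 + 30 = 239 ft³.
⌈239 / 75⌉ = 4.

4 storage units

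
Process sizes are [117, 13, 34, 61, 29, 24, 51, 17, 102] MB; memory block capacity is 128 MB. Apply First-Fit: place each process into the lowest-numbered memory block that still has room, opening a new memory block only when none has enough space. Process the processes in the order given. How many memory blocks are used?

4

117 MB → memory block 1 (remaining 11 MB)
13 MB → memory block 2 (remaining 115 MB)
34 MB → memory block 2 (remaining 81 MB)
61 MB → memory block 2 (remaining 20 MB)
29 MB → memory block 3 (remaining 99 MB)
24 MB → memory block 3 (remaining 75 MB)
51 MB → memory block 3 (remaining 24 MB)
17 MB → memory block 2 (remaining 3 MB)
102 MB → memory block 4 (remaining 26 MB)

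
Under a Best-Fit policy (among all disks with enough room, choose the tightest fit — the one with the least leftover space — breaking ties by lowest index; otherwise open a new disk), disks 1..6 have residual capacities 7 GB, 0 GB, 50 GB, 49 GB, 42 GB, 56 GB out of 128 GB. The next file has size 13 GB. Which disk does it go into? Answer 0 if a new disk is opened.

5

Disks with room: disk 3 (50 GB), disk 4 (49 GB), disk 5 (42 GB), disk 6 (56 GB).
Tightest fit is disk 5 with 42 GB free.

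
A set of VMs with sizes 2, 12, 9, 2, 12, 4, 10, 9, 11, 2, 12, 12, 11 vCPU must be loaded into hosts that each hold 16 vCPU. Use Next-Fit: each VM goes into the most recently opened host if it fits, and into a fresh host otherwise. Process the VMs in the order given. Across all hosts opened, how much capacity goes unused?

36

Put 2 vCPU in host 1; 14 vCPU remain.
Put 12 vCPU in host 1; 2 vCPU remain.
Put 9 vCPU in host 2; 7 vCPU remain.
Put 2 vCPU in host 2; 5 vCPU remain.
Put 12 vCPU in host 3; 4 vCPU remain.
Put 4 vCPU in host 3; 0 vCPU remain.
Put 10 vCPU in host 4; 6 vCPU remain.
Put 9 vCPU in host 5; 7 vCPU remain.
Put 11 vCPU in host 6; 5 vCPU remain.
Put 2 vCPU in host 6; 3 vCPU remain.
Put 12 vCPU in host 7; 4 vCPU remain.
Put 12 vCPU in host 8; 4 vCPU remain.
Put 11 vCPU in host 9; 5 vCPU remain.
9 hosts × 16 vCPU = 144 vCPU; used 108 vCPU; unused 36 vCPU.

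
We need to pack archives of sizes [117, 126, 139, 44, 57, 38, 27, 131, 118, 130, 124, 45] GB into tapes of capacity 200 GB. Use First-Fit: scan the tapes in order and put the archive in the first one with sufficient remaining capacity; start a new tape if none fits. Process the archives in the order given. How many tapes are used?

Put 117 GB in tape 1; 83 GB remain.
Put 126 GB in tape 2; 74 GB remain.
Put 139 GB in tape 3; 61 GB remain.
Put 44 GB in tape 1; 39 GB remain.
Put 57 GB in tape 2; 17 GB remain.
Put 38 GB in tape 1; 1 GB remain.
Put 27 GB in tape 3; 34 GB remain.
Put 131 GB in tape 4; 69 GB remain.
Put 118 GB in tape 5; 82 GB remain.
Put 130 GB in tape 6; 70 GB remain.
Put 124 GB in tape 7; 76 GB remain.
Put 45 GB in tape 4; 24 GB remain.
Final tapes: [117,44,38] [126,57] [139,27] [131,45] [118] [130] [124].

7 tapes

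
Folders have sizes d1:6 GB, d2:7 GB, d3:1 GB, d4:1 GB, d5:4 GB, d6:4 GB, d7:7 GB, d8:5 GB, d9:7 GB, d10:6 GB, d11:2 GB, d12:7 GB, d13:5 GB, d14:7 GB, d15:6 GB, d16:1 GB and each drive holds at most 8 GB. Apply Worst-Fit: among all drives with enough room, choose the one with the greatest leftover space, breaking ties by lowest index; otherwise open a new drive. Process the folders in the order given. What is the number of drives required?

Put d1 (6 GB) in drive 1; 2 GB remain.
Put d2 (7 GB) in drive 2; 1 GB remain.
Put d3 (1 GB) in drive 1; 1 GB remain.
Put d4 (1 GB) in drive 1; 0 GB remain.
Put d5 (4 GB) in drive 3; 4 GB remain.
Put d6 (4 GB) in drive 3; 0 GB remain.
Put d7 (7 GB) in drive 4; 1 GB remain.
Put d8 (5 GB) in drive 5; 3 GB remain.
Put d9 (7 GB) in drive 6; 1 GB remain.
Put d10 (6 GB) in drive 7; 2 GB remain.
Put d11 (2 GB) in drive 5; 1 GB remain.
Put d12 (7 GB) in drive 8; 1 GB remain.
Put d13 (5 GB) in drive 9; 3 GB remain.
Put d14 (7 GB) in drive 10; 1 GB remain.
Put d15 (6 GB) in drive 11; 2 GB remain.
Put d16 (1 GB) in drive 9; 2 GB remain.
Final drives: [6,1,1] [7] [4,4] [7] [5,2] [7] [6] [7] [5,1] [7] [6].

11 drives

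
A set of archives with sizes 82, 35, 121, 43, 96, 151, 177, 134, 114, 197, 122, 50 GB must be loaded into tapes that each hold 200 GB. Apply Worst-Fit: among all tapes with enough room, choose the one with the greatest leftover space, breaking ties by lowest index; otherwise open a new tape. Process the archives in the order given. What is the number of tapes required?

Put 82 GB in tape 1; 118 GB remain.
Put 35 GB in tape 1; 83 GB remain.
Put 121 GB in tape 2; 79 GB remain.
Put 43 GB in tape 1; 40 GB remain.
Put 96 GB in tape 3; 104 GB remain.
Put 151 GB in tape 4; 49 GB remain.
Put 177 GB in tape 5; 23 GB remain.
Put 134 GB in tape 6; 66 GB remain.
Put 114 GB in tape 7; 86 GB remain.
Put 197 GB in tape 8; 3 GB remain.
Put 122 GB in tape 9; 78 GB remain.
Put 50 GB in tape 3; 54 GB remain.
Final tapes: [82,35,43] [121] [96,50] [151] [177] [134] [114] [197] [122].

9 tapes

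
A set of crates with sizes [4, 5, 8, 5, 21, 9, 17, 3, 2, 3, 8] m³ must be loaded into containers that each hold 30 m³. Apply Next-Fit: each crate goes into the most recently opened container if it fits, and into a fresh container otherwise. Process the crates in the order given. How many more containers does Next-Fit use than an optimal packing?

1

Next-Fit: [4,5,8,5] [21,9] [17,3,2,3] [8] → 4 containers.
Total size 85 m³; any packing needs at least ⌈85/30⌉ = 3 containers.
An optimal packing achieves that bound: [21,9] [17,8,5] [8,5,4,3,3,2] → 3 containers.
Excess: 4 − 3 = 1.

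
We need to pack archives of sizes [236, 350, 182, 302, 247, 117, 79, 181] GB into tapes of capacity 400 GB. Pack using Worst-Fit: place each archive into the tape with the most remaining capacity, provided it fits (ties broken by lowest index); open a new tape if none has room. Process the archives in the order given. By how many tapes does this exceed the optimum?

1

Worst-Fit: [236,79] [350] [182,117] [302] [247] [181] → 6 tapes.
Total size 1694 GB; any packing needs at least ⌈1694/400⌉ = 5 tapes.
An optimal packing achieves that bound: [350] [302,79] [247,117] [236] [182,181] → 5 tapes.
Excess: 6 − 5 = 1.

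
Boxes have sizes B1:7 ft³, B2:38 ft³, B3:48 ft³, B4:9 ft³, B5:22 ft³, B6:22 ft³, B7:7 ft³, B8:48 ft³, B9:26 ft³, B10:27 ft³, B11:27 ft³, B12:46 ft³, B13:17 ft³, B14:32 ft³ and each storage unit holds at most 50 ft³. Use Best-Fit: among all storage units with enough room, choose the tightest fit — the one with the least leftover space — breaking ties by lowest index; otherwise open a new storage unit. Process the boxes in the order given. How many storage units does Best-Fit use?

B1 (7 ft³) → storage unit 1 (remaining 43 ft³)
B2 (38 ft³) → storage unit 1 (remaining 5 ft³)
B3 (48 ft³) → storage unit 2 (remaining 2 ft³)
B4 (9 ft³) → storage unit 3 (remaining 41 ft³)
B5 (22 ft³) → storage unit 3 (remaining 19 ft³)
B6 (22 ft³) → storage unit 4 (remaining 28 ft³)
B7 (7 ft³) → storage unit 3 (remaining 12 ft³)
B8 (48 ft³) → storage unit 5 (remaining 2 ft³)
B9 (26 ft³) → storage unit 4 (remaining 2 ft³)
B10 (27 ft³) → storage unit 6 (remaining 23 ft³)
B11 (27 ft³) → storage unit 7 (remaining 23 ft³)
B12 (46 ft³) → storage unit 8 (remaining 4 ft³)
B13 (17 ft³) → storage unit 6 (remaining 6 ft³)
B14 (32 ft³) → storage unit 9 (remaining 18 ft³)
Final storage units: [7,38] [48] [9,22,7] [22,26] [48] [27,17] [27] [46] [32].

9 storage units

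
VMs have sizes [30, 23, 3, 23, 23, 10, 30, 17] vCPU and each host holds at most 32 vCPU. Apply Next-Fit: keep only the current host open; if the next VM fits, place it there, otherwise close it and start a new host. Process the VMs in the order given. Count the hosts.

30 vCPU → host 1 (remaining 2 vCPU)
23 vCPU → host 2 (remaining 9 vCPU)
3 vCPU → host 2 (remaining 6 vCPU)
23 vCPU → host 3 (remaining 9 vCPU)
23 vCPU → host 4 (remaining 9 vCPU)
10 vCPU → host 5 (remaining 22 vCPU)
30 vCPU → host 6 (remaining 2 vCPU)
17 vCPU → host 7 (remaining 15 vCPU)

7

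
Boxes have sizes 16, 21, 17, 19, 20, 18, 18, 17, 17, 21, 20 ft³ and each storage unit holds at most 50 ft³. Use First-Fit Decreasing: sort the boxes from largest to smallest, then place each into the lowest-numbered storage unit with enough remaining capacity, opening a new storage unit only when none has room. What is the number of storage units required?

Sorted descending: 21, 21, 20, 20, 19, 18, 18, 17, 17, 17, 16.
21 ft³ → storage unit 1 (remaining 29 ft³)
21 ft³ → storage unit 1 (remaining 8 ft³)
20 ft³ → storage unit 2 (remaining 30 ft³)
20 ft³ → storage unit 2 (remaining 10 ft³)
19 ft³ → storage unit 3 (remaining 31 ft³)
18 ft³ → storage unit 3 (remaining 13 ft³)
18 ft³ → storage unit 4 (remaining 32 ft³)
17 ft³ → storage unit 4 (remaining 15 ft³)
17 ft³ → storage unit 5 (remaining 33 ft³)
17 ft³ → storage unit 5 (remaining 16 ft³)
16 ft³ → storage unit 5 (remaining 0 ft³)

5 storage units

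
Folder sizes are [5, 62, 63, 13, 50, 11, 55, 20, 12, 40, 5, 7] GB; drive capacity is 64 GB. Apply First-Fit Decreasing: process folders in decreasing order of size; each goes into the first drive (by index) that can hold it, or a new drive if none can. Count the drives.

6

Sorted descending: 63, 62, 55, 50, 40, 20, 13, 12, 11, 7, 5, 5.
63 GB → drive 1 (remaining 1 GB)
62 GB → drive 2 (remaining 2 GB)
55 GB → drive 3 (remaining 9 GB)
50 GB → drive 4 (remaining 14 GB)
40 GB → drive 5 (remaining 24 GB)
20 GB → drive 5 (remaining 4 GB)
13 GB → drive 4 (remaining 1 GB)
12 GB → drive 6 (remaining 52 GB)
11 GB → drive 6 (remaining 41 GB)
7 GB → drive 3 (remaining 2 GB)
5 GB → drive 6 (remaining 36 GB)
5 GB → drive 6 (remaining 31 GB)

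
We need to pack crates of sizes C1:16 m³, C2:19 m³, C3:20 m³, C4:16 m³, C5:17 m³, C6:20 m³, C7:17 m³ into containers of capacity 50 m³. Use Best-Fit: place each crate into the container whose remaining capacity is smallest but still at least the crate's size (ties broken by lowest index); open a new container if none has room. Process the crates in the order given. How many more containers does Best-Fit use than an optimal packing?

Best-Fit: [16,19] [20,16] [17,20] [17] → 4 containers.
Total size 125 m³; any packing needs at least ⌈125/50⌉ = 3 containers.
An optimal packing achieves that bound: [20,20] [19,17] [17,16,16] → 3 containers.
Excess: 4 − 3 = 1.

1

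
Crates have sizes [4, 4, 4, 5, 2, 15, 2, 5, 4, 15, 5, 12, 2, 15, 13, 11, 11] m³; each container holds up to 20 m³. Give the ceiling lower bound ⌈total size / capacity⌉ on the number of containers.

Total size = 4 + 4 + 4 + 5 + 2 + 15 + 2 + 5 + 4 + 15 + 5 + 12 + 2 + 15 + 13 + 11 + 11 = 129 m³.
⌈129 / 20⌉ = 7.

7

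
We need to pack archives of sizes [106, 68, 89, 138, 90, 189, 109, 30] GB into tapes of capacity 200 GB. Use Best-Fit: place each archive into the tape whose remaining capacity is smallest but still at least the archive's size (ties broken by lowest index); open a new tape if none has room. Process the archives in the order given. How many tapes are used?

5

106 GB → tape 1 (remaining 94 GB)
68 GB → tape 1 (remaining 26 GB)
89 GB → tape 2 (remaining 111 GB)
138 GB → tape 3 (remaining 62 GB)
90 GB → tape 2 (remaining 21 GB)
189 GB → tape 4 (remaining 11 GB)
109 GB → tape 5 (remaining 91 GB)
30 GB → tape 3 (remaining 32 GB)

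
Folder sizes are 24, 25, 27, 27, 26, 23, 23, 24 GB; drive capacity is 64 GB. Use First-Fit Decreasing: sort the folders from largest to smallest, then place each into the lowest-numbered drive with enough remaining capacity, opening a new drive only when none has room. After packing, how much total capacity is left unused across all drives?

Sorted descending: 27, 27, 26, 25, 24, 24, 23, 23.
27 GB → drive 1 (remaining 37 GB)
27 GB → drive 1 (remaining 10 GB)
26 GB → drive 2 (remaining 38 GB)
25 GB → drive 2 (remaining 13 GB)
24 GB → drive 3 (remaining 40 GB)
24 GB → drive 3 (remaining 16 GB)
23 GB → drive 4 (remaining 41 GB)
23 GB → drive 4 (remaining 18 GB)
4 drives × 64 GB = 256 GB; used 199 GB; unused 57 GB.

57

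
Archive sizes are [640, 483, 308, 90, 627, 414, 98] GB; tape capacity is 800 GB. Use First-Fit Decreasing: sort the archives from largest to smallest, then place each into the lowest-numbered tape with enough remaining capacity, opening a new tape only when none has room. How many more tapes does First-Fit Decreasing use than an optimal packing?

0

First-Fit Decreasing: [640,98] [627,90] [483,308] [414] → 4 tapes.
Total size 2660 GB; any packing needs at least ⌈2660/800⌉ = 4 tapes.
So 4 is already optimal.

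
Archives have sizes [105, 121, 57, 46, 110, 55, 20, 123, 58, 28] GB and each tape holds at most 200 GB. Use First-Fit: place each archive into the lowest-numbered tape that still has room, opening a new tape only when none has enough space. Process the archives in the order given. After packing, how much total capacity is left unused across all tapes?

Put 105 GB in tape 1; 95 GB remain.
Put 121 GB in tape 2; 79 GB remain.
Put 57 GB in tape 1; 38 GB remain.
Put 46 GB in tape 2; 33 GB remain.
Put 110 GB in tape 3; 90 GB remain.
Put 55 GB in tape 3; 35 GB remain.
Put 20 GB in tape 1; 18 GB remain.
Put 123 GB in tape 4; 77 GB remain.
Put 58 GB in tape 4; 19 GB remain.
Put 28 GB in tape 2; 5 GB remain.
4 tapes × 200 GB = 800 GB; used 723 GB; unused 77 GB.

77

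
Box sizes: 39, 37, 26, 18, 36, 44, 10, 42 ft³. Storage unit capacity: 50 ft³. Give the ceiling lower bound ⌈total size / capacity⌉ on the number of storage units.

Total size = 39 + 37 + 26 + 18 + 36 + 44 + 10 + 42 = 252 ft³.
⌈252 / 50⌉ = 6.

6 storage units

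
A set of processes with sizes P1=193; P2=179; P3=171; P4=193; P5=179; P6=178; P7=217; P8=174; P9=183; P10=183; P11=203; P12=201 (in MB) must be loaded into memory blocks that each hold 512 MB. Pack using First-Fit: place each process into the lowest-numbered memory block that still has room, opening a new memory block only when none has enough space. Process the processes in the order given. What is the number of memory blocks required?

P1 (193 MB) → memory block 1 (remaining 319 MB)
P2 (179 MB) → memory block 1 (remaining 140 MB)
P3 (171 MB) → memory block 2 (remaining 341 MB)
P4 (193 MB) → memory block 2 (remaining 148 MB)
P5 (179 MB) → memory block 3 (remaining 333 MB)
P6 (178 MB) → memory block 3 (remaining 155 MB)
P7 (217 MB) → memory block 4 (remaining 295 MB)
P8 (174 MB) → memory block 4 (remaining 121 MB)
P9 (183 MB) → memory block 5 (remaining 329 MB)
P10 (183 MB) → memory block 5 (remaining 146 MB)
P11 (203 MB) → memory block 6 (remaining 309 MB)
P12 (201 MB) → memory block 6 (remaining 108 MB)
Final memory blocks: [193,179] [171,193] [179,178] [217,174] [183,183] [203,201].

6 memory blocks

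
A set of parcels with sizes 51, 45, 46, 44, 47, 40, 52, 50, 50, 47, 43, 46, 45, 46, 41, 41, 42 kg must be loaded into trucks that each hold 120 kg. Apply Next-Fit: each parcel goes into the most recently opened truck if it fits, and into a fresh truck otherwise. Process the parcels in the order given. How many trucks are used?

51 kg → truck 1 (remaining 69 kg)
45 kg → truck 1 (remaining 24 kg)
46 kg → truck 2 (remaining 74 kg)
44 kg → truck 2 (remaining 30 kg)
47 kg → truck 3 (remaining 73 kg)
40 kg → truck 3 (remaining 33 kg)
52 kg → truck 4 (remaining 68 kg)
50 kg → truck 4 (remaining 18 kg)
50 kg → truck 5 (remaining 70 kg)
47 kg → truck 5 (remaining 23 kg)
43 kg → truck 6 (remaining 77 kg)
46 kg → truck 6 (remaining 31 kg)
45 kg → truck 7 (remaining 75 kg)
46 kg → truck 7 (remaining 29 kg)
41 kg → truck 8 (remaining 79 kg)
41 kg → truck 8 (remaining 38 kg)
42 kg → truck 9 (remaining 78 kg)

9 trucks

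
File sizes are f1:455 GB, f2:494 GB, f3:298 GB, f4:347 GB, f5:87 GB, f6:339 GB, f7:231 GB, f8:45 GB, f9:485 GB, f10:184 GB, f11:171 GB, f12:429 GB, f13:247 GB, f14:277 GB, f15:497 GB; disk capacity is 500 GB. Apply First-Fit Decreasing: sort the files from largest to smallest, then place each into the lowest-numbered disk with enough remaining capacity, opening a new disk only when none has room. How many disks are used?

10

Sorted descending: 497, 494, 485, 455, 429, 347, 339, 298, 277, 247, 231, 184, 171, 87, 45.
disk 1: place 497 GB, 3 GB left
disk 2: place 494 GB, 6 GB left
disk 3: place 485 GB, 15 GB left
disk 4: place 455 GB, 45 GB left
disk 5: place 429 GB, 71 GB left
disk 6: place 347 GB, 153 GB left
disk 7: place 339 GB, 161 GB left
disk 8: place 298 GB, 202 GB left
disk 9: place 277 GB, 223 GB left
disk 10: place 247 GB, 253 GB left
disk 10: place 231 GB, 22 GB left
disk 8: place 184 GB, 18 GB left
disk 9: place 171 GB, 52 GB left
disk 6: place 87 GB, 66 GB left
disk 4: place 45 GB, 0 GB left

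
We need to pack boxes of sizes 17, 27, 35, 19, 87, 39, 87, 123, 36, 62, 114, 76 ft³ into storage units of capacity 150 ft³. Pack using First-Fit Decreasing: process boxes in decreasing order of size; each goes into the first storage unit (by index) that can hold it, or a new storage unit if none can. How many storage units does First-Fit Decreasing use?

Sorted descending: 123, 114, 87, 87, 76, 62, 39, 36, 35, 27, 19, 17.
storage unit 1: place 123 ft³, 27 ft³ left
storage unit 2: place 114 ft³, 36 ft³ left
storage unit 3: place 87 ft³, 63 ft³ left
storage unit 4: place 87 ft³, 63 ft³ left
storage unit 5: place 76 ft³, 74 ft³ left
storage unit 3: place 62 ft³, 1 ft³ left
storage unit 4: place 39 ft³, 24 ft³ left
storage unit 2: place 36 ft³, 0 ft³ left
storage unit 5: place 35 ft³, 39 ft³ left
storage unit 1: place 27 ft³, 0 ft³ left
storage unit 4: place 19 ft³, 5 ft³ left
storage unit 5: place 17 ft³, 22 ft³ left

5 storage units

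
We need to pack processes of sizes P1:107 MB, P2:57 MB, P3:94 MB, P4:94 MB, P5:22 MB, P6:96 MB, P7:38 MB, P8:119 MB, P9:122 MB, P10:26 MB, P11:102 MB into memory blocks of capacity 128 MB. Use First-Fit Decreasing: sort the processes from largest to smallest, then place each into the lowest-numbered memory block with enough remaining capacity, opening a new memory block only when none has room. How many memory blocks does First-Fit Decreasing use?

Sorted descending: 122, 119, 107, 102, 96, 94, 94, 57, 38, 26, 22.
memory block 1: place 122 MB, 6 MB left
memory block 2: place 119 MB, 9 MB left
memory block 3: place 107 MB, 21 MB left
memory block 4: place 102 MB, 26 MB left
memory block 5: place 96 MB, 32 MB left
memory block 6: place 94 MB, 34 MB left
memory block 7: place 94 MB, 34 MB left
memory block 8: place 57 MB, 71 MB left
memory block 8: place 38 MB, 33 MB left
memory block 4: place 26 MB, 0 MB left
memory block 5: place 22 MB, 10 MB left

8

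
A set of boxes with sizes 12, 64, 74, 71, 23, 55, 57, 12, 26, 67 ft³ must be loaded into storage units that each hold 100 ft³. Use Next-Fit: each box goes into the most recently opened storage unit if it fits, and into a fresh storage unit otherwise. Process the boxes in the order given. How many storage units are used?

6 storage units

Put 12 ft³ in storage unit 1; 88 ft³ remain.
Put 64 ft³ in storage unit 1; 24 ft³ remain.
Put 74 ft³ in storage unit 2; 26 ft³ remain.
Put 71 ft³ in storage unit 3; 29 ft³ remain.
Put 23 ft³ in storage unit 3; 6 ft³ remain.
Put 55 ft³ in storage unit 4; 45 ft³ remain.
Put 57 ft³ in storage unit 5; 43 ft³ remain.
Put 12 ft³ in storage unit 5; 31 ft³ remain.
Put 26 ft³ in storage unit 5; 5 ft³ remain.
Put 67 ft³ in storage unit 6; 33 ft³ remain.
Final storage units: [12,64] [74] [71,23] [55] [57,12,26] [67].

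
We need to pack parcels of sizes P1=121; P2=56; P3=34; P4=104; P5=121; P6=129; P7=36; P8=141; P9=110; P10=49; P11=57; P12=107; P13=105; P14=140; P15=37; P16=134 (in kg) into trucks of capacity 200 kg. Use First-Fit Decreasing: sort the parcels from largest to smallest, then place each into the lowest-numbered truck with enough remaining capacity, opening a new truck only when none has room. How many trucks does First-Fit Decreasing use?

Sorted descending: 141, 140, 134, 129, 121, 121, 110, 107, 105, 104, 57, 56, 49, 37, 36, 34.
truck 1: place 141 kg, 59 kg left
truck 2: place 140 kg, 60 kg left
truck 3: place 134 kg, 66 kg left
truck 4: place 129 kg, 71 kg left
truck 5: place 121 kg, 79 kg left
truck 6: place 121 kg, 79 kg left
truck 7: place 110 kg, 90 kg left
truck 8: place 107 kg, 93 kg left
truck 9: place 105 kg, 95 kg left
truck 10: place 104 kg, 96 kg left
truck 1: place 57 kg, 2 kg left
truck 2: place 56 kg, 4 kg left
truck 3: place 49 kg, 17 kg left
truck 4: place 37 kg, 34 kg left
truck 5: place 36 kg, 43 kg left
truck 4: place 34 kg, 0 kg left

10 trucks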